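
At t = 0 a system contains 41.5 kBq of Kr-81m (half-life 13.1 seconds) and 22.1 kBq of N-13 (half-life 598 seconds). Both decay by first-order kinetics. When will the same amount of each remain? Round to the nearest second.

12 seconds

Set 41.5·(1/2)^(t/13.1) = 22.1·(1/2)^(t/598).
Taking log₂: log₂(41.5/22.1) = t·(1/13.1 − 1/598).
log₂(1.8778) = 0.90906; 1/13.1 − 1/598 = 0.074664.
t = 0.90906 / 0.074664 ≈ 12.175 seconds.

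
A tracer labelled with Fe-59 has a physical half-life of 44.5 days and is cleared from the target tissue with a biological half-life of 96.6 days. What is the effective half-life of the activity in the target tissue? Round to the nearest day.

1/t_eff = 1/t_phys + 1/t_biol = 1/44.5 + 1/96.6 = 0.032824 per day.
t_eff = 44.5 × 96.6 / (44.5 + 96.6) ≈ 30.466 days.

30 days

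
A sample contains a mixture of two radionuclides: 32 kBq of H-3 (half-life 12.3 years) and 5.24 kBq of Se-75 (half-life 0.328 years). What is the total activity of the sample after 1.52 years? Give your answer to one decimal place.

H-3: 32 × (1/2)^(1.52/12.3) = 32 × (1/2)^0.12358 ≈ 29.373 kBq.
Se-75: 5.24 × (1/2)^(1.52/0.328) = 5.24 × (1/2)^4.6341 ≈ 0.21102 kBq.
Total = 29.373 + 0.21102 ≈ 29.584 kBq.

29.6 kBq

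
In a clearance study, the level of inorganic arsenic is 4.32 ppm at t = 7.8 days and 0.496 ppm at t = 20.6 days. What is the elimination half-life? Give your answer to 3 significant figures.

Over Δt = 20.6 − 7.8 = 12.8 days, the level fell by a factor of 4.32/0.496 ≈ 8.7097.
n = log₂(8.7097) ≈ 3.1226 half-lives, so t½ = 12.8/3.1226 ≈ 4.0991 days.

4.10 days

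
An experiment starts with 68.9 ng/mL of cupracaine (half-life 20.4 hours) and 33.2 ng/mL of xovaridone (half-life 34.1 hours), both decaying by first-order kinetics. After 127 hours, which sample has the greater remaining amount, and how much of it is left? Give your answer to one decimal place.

xovaridone, 2.5 ng/mL

cupracaine: 68.9 × (1/2)^6.2255 ≈ 0.92079 ng/mL.
xovaridone: 33.2 × (1/2)^3.7243 ≈ 2.5119 ng/mL.
Xovaridone has more remaining, at ≈ 2.5119 ng/mL.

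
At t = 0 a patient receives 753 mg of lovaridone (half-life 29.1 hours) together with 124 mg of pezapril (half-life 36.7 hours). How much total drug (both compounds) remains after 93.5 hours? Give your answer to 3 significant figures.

lovaridone: 753 × (1/2)^(93.5/29.1) = 753 × (1/2)^3.2131 ≈ 81.202 mg.
pezapril: 124 × (1/2)^(93.5/36.7) = 124 × (1/2)^2.5477 ≈ 21.208 mg.
Total = 81.202 + 21.208 ≈ 102.41 mg.

102 mg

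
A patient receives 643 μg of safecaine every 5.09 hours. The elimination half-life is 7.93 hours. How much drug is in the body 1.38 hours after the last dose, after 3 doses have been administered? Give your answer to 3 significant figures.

The 3 doses were given 11.56, 6.47, 1.38 hours ago.
Total = 643·(1/2)^(11.56/7.93) + 643·(1/2)^(6.47/7.93) + 643·(1/2)^(1.38/7.93)
      = 234.09 + 365.26 + 569.93 ≈ 1169.3 μg.

1170 μg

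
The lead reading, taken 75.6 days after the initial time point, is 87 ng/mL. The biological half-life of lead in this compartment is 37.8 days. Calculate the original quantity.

Number of half-lives elapsed: n = 75.6/37.8 ≈ 2.
A₀ = A × 2^n = 87 × 2^2 = 87 × 4 ≈ 348 ng/mL.

348 ng/mL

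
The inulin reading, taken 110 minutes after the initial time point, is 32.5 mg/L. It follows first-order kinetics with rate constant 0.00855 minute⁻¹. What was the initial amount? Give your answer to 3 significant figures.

83.2 mg/L

t½ = ln 2 / λ = 0.69315 / 0.00855 ≈ 81.07 minutes.
Number of half-lives elapsed: n = 110/81.07 ≈ 1.3569.
A₀ = A × 2^n = 32.5 × 2^1.3569 = 32.5 × 2.5613 ≈ 83.241 mg/L.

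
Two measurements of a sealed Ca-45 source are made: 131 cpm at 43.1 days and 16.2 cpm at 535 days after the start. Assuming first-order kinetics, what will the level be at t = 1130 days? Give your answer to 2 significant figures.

Over Δt = 535 − 43.1 = 491.9 days, the level fell by a factor of 131/16.2 ≈ 8.0864.
n = log₂(8.0864) ≈ 3.0155 half-lives, so t½ = 491.9/3.0155 ≈ 163.12 days.
From t = 535 to t = 1130: 16.2 × (1/2)^((1130−535)/163.12) ≈ 1.2927 cpm.

1.3 cpm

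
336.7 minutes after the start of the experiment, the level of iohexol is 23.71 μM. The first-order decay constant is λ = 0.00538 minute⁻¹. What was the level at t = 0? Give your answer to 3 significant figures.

t½ = ln 2 / λ = 0.69315 / 0.00538 ≈ 128.84 minutes.
Number of half-lives elapsed: n = 336.7/128.84 ≈ 2.6134.
A₀ = A × 2^n = 23.71 × 2^2.6134 = 23.71 × 6.1193 ≈ 145.09 μM.

145 μM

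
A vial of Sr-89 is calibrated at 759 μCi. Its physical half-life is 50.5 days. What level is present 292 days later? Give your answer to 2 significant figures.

14 μCi

Number of half-lives: n = 292/50.5 ≈ 5.7822.
Remaining = 759 × (1/2)^5.7822 = 759 × 0.018172 ≈ 13.792 μCi.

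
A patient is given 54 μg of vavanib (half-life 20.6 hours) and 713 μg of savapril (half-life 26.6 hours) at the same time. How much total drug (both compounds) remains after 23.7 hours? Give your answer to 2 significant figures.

vavanib: 54 × (1/2)^(23.7/20.6) = 54 × (1/2)^1.1505 ≈ 24.326 μg.
savapril: 713 × (1/2)^(23.7/26.6) = 713 × (1/2)^0.89098 ≈ 384.48 μg.
Total = 24.326 + 384.48 ≈ 408.81 μg.

410 μg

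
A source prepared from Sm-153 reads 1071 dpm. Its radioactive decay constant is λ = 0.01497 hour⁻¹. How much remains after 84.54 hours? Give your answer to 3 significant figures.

t½ = ln 2 / λ = 0.69315 / 0.01497 ≈ 46.302 hours.
Number of half-lives: n = 84.54/46.302 ≈ 1.8258.
Remaining = 1071 × (1/2)^1.8258 = 1071 × 0.28208 ≈ 302.11 dpm.

302 dpm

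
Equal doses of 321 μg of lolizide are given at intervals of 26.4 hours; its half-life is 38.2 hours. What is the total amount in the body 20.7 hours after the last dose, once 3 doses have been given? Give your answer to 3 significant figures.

The 3 doses were given 73.5, 47.1, 20.7 hours ago.
Total = 321·(1/2)^(73.5/38.2) + 321·(1/2)^(47.1/38.2) + 321·(1/2)^(20.7/38.2)
      = 84.586 + 136.57 + 220.49 ≈ 441.64 μg.

442 μg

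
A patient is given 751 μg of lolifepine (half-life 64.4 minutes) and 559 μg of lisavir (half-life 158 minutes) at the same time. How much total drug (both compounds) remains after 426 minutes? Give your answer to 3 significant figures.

lolifepine: 751 × (1/2)^(426/64.4) = 751 × (1/2)^6.6149 ≈ 7.6622 μg.
lisavir: 559 × (1/2)^(426/158) = 559 × (1/2)^2.6962 ≈ 86.253 μg.
Total = 7.6622 + 86.253 ≈ 93.915 μg.

93.9 μg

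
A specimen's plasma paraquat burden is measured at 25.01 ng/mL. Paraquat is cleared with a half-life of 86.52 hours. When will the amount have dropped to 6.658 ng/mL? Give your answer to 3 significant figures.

Fraction remaining = 6.658/25.01 ≈ 0.26621.
n = log₂(25.01/6.658) = ln(3.7564)/ln 2 ≈ 1.9093 half-lives.
t = n × t½ = 1.9093 × 86.52 ≈ 165.2 hours.

165 hours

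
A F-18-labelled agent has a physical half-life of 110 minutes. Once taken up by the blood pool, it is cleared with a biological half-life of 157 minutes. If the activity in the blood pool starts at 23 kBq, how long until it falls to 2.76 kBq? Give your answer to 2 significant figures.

200 minutes

1/t_eff = 1/t_phys + 1/t_biol = 1/110 + 1/157 = 0.01546 per minute.
t_eff = 110 × 157 / (110 + 157) ≈ 64.682 minutes.
n = log₂(23/2.76) ≈ 3.0589; t = 3.0589 × 64.682 ≈ 197.85 minutes.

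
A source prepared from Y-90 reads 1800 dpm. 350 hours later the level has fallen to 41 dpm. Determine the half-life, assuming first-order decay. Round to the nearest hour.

A/A₀ = 41/1800 ≈ 0.022778.
n = log₂(43.902) ≈ 5.4562 half-lives elapsed in 350 hours.
t½ = 350/5.4562 ≈ 64.147 hours.

64 hours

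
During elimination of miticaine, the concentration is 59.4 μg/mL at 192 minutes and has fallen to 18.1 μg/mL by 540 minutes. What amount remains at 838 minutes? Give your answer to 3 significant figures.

6.54 μg/mL

Over Δt = 540 − 192 = 348 minutes, the level fell by a factor of 59.4/18.1 ≈ 3.2818.
n = log₂(3.2818) ≈ 1.7145 half-lives, so t½ = 348/1.7145 ≈ 202.98 minutes.
From t = 540 to t = 838: 18.1 × (1/2)^((838−540)/202.98) ≈ 6.5422 μg/mL.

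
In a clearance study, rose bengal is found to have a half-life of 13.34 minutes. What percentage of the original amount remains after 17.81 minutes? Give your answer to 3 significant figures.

n = 17.81/13.34 ≈ 1.3351 half-lives.
Fraction remaining = (1/2)^1.3351 ≈ 0.39637, i.e. 39.637%.

39.6%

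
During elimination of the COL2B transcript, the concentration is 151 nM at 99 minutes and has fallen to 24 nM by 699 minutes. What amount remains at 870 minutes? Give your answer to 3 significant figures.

14.2 nM

Over Δt = 699 − 99 = 600 minutes, the level fell by a factor of 151/24 ≈ 6.2917.
n = log₂(6.2917) ≈ 2.6534 half-lives, so t½ = 600/2.6534 ≈ 226.12 minutes.
From t = 699 to t = 870: 24 × (1/2)^((870−699)/226.12) ≈ 14.209 nM.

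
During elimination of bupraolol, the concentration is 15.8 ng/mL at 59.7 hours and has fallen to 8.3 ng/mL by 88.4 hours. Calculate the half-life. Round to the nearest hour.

31 hours

Over Δt = 88.4 − 59.7 = 28.7 hours, the level fell by a factor of 15.8/8.3 ≈ 1.9036.
n = log₂(1.9036) ≈ 0.92874 half-lives, so t½ = 28.7/0.92874 ≈ 30.902 hours.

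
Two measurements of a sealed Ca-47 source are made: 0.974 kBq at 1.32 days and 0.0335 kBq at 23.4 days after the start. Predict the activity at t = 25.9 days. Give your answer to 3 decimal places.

Over Δt = 23.4 − 1.32 = 22.08 days, the level fell by a factor of 0.974/0.0335 ≈ 29.075.
n = log₂(29.075) ≈ 4.8617 half-lives, so t½ = 22.08/4.8617 ≈ 4.5416 days.
From t = 23.4 to t = 25.9: 0.0335 × (1/2)^((25.9−23.4)/4.5416) ≈ 0.022874 kBq.

0.023 kBq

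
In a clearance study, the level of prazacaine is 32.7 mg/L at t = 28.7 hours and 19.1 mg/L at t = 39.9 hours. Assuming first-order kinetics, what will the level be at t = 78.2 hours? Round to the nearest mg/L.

3 mg/L

Over Δt = 39.9 − 28.7 = 11.2 hours, the level fell by a factor of 32.7/19.1 ≈ 1.712.
n = log₂(1.712) ≈ 0.77572 half-lives, so t½ = 11.2/0.77572 ≈ 14.438 hours.
From t = 39.9 to t = 78.2: 19.1 × (1/2)^((78.2−39.9)/14.438) ≈ 3.0374 mg/L.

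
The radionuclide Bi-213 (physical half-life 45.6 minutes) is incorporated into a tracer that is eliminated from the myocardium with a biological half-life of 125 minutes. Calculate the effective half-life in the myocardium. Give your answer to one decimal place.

33.4 minutes

1/t_eff = 1/t_phys + 1/t_biol = 1/45.6 + 1/125 = 0.02993 per minute.
t_eff = 45.6 × 125 / (45.6 + 125) ≈ 33.411 minutes.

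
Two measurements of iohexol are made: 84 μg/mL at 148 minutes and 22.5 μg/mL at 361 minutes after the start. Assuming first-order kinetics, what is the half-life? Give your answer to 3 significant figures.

112 minutes

Over Δt = 361 − 148 = 213 minutes, the level fell by a factor of 84/22.5 ≈ 3.7333.
n = log₂(3.7333) ≈ 1.9005 half-lives, so t½ = 213/1.9005 ≈ 112.08 minutes.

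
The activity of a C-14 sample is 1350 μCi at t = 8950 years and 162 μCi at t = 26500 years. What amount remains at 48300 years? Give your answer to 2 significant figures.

12 μCi

Over Δt = 26500 − 8950 = 17550 years, the level fell by a factor of 1350/162 ≈ 8.3333.
n = log₂(8.3333) ≈ 3.0589 half-lives, so t½ = 17550/3.0589 ≈ 5737.4 years.
From t = 26500 to t = 48300: 162 × (1/2)^((48300−26500)/5737.4) ≈ 11.633 μCi.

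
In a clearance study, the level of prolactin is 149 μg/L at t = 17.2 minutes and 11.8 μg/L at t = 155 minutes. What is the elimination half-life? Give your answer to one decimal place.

Over Δt = 155 − 17.2 = 137.8 minutes, the level fell by a factor of 149/11.8 ≈ 12.627.
n = log₂(12.627) ≈ 3.6585 half-lives, so t½ = 137.8/3.6585 ≈ 37.666 minutes.

37.7 minutes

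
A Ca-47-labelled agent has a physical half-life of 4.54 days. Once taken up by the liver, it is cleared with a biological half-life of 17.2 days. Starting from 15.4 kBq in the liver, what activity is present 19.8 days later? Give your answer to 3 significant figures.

0.337 kBq

1/t_eff = 1/t_phys + 1/t_biol = 1/4.54 + 1/17.2 = 0.2784 per day.
t_eff = 4.54 × 17.2 / (4.54 + 17.2) ≈ 3.5919 days.
Remaining = 15.4 × (1/2)^(19.8/3.5919) = 15.4 × (1/2)^5.5124 ≈ 0.33738 kBq.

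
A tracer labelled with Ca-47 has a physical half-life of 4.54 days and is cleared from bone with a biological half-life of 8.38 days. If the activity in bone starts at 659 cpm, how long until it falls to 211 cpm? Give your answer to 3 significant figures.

4.84 days

1/t_eff = 1/t_phys + 1/t_biol = 1/4.54 + 1/8.38 = 0.3396 per day.
t_eff = 4.54 × 8.38 / (4.54 + 8.38) ≈ 2.9447 days.
n = log₂(659/211) ≈ 1.643; t = 1.643 × 2.9447 ≈ 4.8382 days.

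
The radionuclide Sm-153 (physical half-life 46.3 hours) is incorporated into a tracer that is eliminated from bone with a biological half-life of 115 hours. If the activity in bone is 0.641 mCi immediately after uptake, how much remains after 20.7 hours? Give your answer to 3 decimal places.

1/t_eff = 1/t_phys + 1/t_biol = 1/46.3 + 1/115 = 0.030294 per hour.
t_eff = 46.3 × 115 / (46.3 + 115) ≈ 33.01 hours.
Remaining = 0.641 × (1/2)^(20.7/33.01) = 0.641 × (1/2)^0.62708 ≈ 0.41504 mCi.

0.415 mCi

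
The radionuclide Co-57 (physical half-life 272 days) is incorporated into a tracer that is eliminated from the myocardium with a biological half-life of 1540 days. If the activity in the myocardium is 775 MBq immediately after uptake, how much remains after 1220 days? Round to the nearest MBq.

1/t_eff = 1/t_phys + 1/t_biol = 1/272 + 1/1540 = 0.0043258 per day.
t_eff = 272 × 1540 / (272 + 1540) ≈ 231.17 days.
Remaining = 775 × (1/2)^(1220/231.17) = 775 × (1/2)^5.2775 ≈ 19.981 MBq.

20 MBq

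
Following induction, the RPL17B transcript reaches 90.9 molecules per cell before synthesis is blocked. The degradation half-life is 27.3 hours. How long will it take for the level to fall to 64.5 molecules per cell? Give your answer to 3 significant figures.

Fraction remaining = 64.5/90.9 ≈ 0.70957.
n = log₂(90.9/64.5) = ln(1.4093)/ln 2 ≈ 0.49498 half-lives.
t = n × t½ = 0.49498 × 27.3 ≈ 13.513 hours.

13.5 hours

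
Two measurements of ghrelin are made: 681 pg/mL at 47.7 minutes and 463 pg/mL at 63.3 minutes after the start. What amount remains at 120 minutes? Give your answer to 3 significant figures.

Over Δt = 63.3 − 47.7 = 15.6 minutes, the level fell by a factor of 681/463 ≈ 1.4708.
n = log₂(1.4708) ≈ 0.55664 half-lives, so t½ = 15.6/0.55664 ≈ 28.025 minutes.
From t = 63.3 to t = 120: 463 × (1/2)^((120−63.3)/28.025) ≈ 113.9 pg/mL.

114 pg/mL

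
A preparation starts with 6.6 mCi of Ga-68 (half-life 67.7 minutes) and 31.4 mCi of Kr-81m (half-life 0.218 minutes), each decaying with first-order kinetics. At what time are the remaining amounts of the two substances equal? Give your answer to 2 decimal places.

0.49 minutes

Set 6.6·(1/2)^(t/67.7) = 31.4·(1/2)^(t/0.218).
Taking log₂: log₂(6.6/31.4) = t·(1/67.7 − 1/0.218).
log₂(0.21019) = -2.2502; 1/67.7 − 1/0.218 = -4.5724.
t = -2.2502 / -4.5724 ≈ 0.49213 minutes.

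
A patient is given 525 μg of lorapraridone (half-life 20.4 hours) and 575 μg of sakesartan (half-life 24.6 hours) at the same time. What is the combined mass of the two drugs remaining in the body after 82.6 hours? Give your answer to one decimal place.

87.8 μg

lorapraridone: 525 × (1/2)^(82.6/20.4) = 525 × (1/2)^4.049 ≈ 31.716 μg.
sakesartan: 575 × (1/2)^(82.6/24.6) = 575 × (1/2)^3.3577 ≈ 56.091 μg.
Total = 31.716 + 56.091 ≈ 87.807 μg.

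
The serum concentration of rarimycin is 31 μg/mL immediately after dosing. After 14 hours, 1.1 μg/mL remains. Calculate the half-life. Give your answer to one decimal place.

A/A₀ = 1.1/31 ≈ 0.035484.
n = log₂(28.182) ≈ 4.8167 half-lives elapsed in 14 hours.
t½ = 14/4.8167 ≈ 2.9066 hours.

2.9 hours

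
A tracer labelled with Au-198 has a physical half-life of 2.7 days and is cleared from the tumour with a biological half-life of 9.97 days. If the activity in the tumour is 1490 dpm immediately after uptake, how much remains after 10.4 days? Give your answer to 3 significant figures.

1/t_eff = 1/t_phys + 1/t_biol = 1/2.7 + 1/9.97 = 0.47067 per day.
t_eff = 2.7 × 9.97 / (2.7 + 9.97) ≈ 2.1246 days.
Remaining = 1490 × (1/2)^(10.4/2.1246) = 1490 × (1/2)^4.895 ≈ 50.078 dpm.

50.1 dpm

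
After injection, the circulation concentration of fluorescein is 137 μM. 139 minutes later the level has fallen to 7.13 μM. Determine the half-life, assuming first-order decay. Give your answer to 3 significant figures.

32.6 minutes

A/A₀ = 7.13/137 ≈ 0.052044.
n = log₂(19.215) ≈ 4.2641 half-lives elapsed in 139 minutes.
t½ = 139/4.2641 ≈ 32.598 minutes.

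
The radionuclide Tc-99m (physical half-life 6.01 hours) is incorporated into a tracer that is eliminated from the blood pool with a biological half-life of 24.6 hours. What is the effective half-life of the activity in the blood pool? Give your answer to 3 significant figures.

4.83 hours

1/t_eff = 1/t_phys + 1/t_biol = 1/6.01 + 1/24.6 = 0.20704 per hour.
t_eff = 6.01 × 24.6 / (6.01 + 24.6) ≈ 4.83 hours.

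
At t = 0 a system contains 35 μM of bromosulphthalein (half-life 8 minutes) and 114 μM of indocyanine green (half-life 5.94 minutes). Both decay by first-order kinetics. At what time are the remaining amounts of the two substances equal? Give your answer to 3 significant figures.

Set 35·(1/2)^(t/8) = 114·(1/2)^(t/5.94).
Taking log₂: log₂(35/114) = t·(1/8 − 1/5.94).
log₂(0.30702) = -1.7036; 1/8 − 1/5.94 = -0.04335.
t = -1.7036 / -0.04335 ≈ 39.299 minutes.

39.3 minutes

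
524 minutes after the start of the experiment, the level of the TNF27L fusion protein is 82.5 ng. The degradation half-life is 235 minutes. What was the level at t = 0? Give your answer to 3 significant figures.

387 ng

Number of half-lives elapsed: n = 524/235 ≈ 2.2298.
A₀ = A × 2^n = 82.5 × 2^2.2298 = 82.5 × 4.6906 ≈ 386.98 ng.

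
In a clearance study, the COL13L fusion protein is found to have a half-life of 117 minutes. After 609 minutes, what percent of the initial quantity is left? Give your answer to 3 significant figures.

n = 609/117 ≈ 5.2051 half-lives.
Fraction remaining = (1/2)^5.2051 ≈ 0.027108, i.e. 2.7108%.

2.71%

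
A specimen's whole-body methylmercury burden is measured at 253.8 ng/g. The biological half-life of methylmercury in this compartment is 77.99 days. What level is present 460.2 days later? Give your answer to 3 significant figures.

Number of half-lives: n = 460.2/77.99 ≈ 5.9008.
Remaining = 253.8 × (1/2)^5.9008 = 253.8 × 0.016738 ≈ 4.248 ng/g.

4.25 ng/g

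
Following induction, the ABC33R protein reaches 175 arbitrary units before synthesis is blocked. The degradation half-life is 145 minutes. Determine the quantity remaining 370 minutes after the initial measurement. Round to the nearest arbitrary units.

Number of half-lives: n = 370/145 ≈ 2.5517.
Remaining = 175 × (1/2)^2.5517 = 175 × 0.17055 ≈ 29.846 arbitrary units.

30 arbitrary units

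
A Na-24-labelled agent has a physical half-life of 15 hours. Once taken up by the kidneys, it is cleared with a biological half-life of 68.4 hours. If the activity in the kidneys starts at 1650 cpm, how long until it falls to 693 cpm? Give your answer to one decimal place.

1/t_eff = 1/t_phys + 1/t_biol = 1/15 + 1/68.4 = 0.081287 per hour.
t_eff = 15 × 68.4 / (15 + 68.4) ≈ 12.302 hours.
n = log₂(1650/693) ≈ 1.2515; t = 1.2515 × 12.302 ≈ 15.397 hours.

15.4 hours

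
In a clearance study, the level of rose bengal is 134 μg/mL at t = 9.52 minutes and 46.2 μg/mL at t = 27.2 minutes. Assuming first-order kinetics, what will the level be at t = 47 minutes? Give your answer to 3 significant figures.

14.0 μg/mL

Over Δt = 27.2 − 9.52 = 17.68 minutes, the level fell by a factor of 134/46.2 ≈ 2.9004.
n = log₂(2.9004) ≈ 1.5363 half-lives, so t½ = 17.68/1.5363 ≈ 11.508 minutes.
From t = 27.2 to t = 47: 46.2 × (1/2)^((47−27.2)/11.508) ≈ 14.019 μg/mL.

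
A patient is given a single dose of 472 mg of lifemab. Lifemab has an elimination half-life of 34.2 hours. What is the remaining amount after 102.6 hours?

59 mg

Elapsed time is 3 half-lives (102.6/34.2).
Each half-life halves the amount: 472 × (1/2)^3 = 472/8 = 59 mg.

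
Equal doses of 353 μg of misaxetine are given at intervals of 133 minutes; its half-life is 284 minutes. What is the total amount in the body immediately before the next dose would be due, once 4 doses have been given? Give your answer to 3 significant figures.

669 μg

The 4 doses were given 532, 399, 266, 133 minutes ago.
Total = 353·(1/2)^(532/284) + 353·(1/2)^(399/284) + 353·(1/2)^(266/284) + 353·(1/2)^(133/284)
      = 96.355 + 133.31 + 184.43 + 255.15 ≈ 669.24 μg.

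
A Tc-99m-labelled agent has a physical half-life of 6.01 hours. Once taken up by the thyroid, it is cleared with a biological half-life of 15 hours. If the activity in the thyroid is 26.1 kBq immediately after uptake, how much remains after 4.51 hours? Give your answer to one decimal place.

1/t_eff = 1/t_phys + 1/t_biol = 1/6.01 + 1/15 = 0.23306 per hour.
t_eff = 6.01 × 15 / (6.01 + 15) ≈ 4.2908 hours.
Remaining = 26.1 × (1/2)^(4.51/4.2908) = 26.1 × (1/2)^1.0511 ≈ 12.596 kBq.

12.6 kBq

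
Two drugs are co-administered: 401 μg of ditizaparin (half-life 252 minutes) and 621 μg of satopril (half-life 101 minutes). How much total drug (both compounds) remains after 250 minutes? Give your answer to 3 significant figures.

313 μg

ditizaparin: 401 × (1/2)^(250/252) = 401 × (1/2)^0.99206 ≈ 201.61 μg.
satopril: 621 × (1/2)^(250/101) = 621 × (1/2)^2.4752 ≈ 111.68 μg.
Total = 201.61 + 111.68 ≈ 313.28 μg.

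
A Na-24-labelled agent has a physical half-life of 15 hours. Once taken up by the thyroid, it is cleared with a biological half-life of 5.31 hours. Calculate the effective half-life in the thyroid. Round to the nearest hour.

1/t_eff = 1/t_phys + 1/t_biol = 1/15 + 1/5.31 = 0.25499 per hour.
t_eff = 15 × 5.31 / (15 + 5.31) ≈ 3.9217 hours.

4 hours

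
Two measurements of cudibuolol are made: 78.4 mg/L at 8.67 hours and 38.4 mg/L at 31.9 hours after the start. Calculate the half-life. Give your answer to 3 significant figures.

22.6 hours

Over Δt = 31.9 − 8.67 = 23.23 hours, the level fell by a factor of 78.4/38.4 ≈ 2.0417.
n = log₂(2.0417) ≈ 1.0297 half-lives, so t½ = 23.23/1.0297 ≈ 22.559 hours.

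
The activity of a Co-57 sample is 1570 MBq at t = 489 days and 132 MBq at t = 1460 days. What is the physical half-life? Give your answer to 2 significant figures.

Over Δt = 1460 − 489 = 971 days, the level fell by a factor of 1570/132 ≈ 11.894.
n = log₂(11.894) ≈ 3.5722 half-lives, so t½ = 971/3.5722 ≈ 271.82 days.

270 days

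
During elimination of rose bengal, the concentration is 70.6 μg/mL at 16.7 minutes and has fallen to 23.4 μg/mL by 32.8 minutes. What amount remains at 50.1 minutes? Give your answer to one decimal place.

Over Δt = 32.8 − 16.7 = 16.1 minutes, the level fell by a factor of 70.6/23.4 ≈ 3.0171.
n = log₂(3.0171) ≈ 1.5932 half-lives, so t½ = 16.1/1.5932 ≈ 10.106 minutes.
From t = 32.8 to t = 50.1: 23.4 × (1/2)^((50.1−32.8)/10.106) ≈ 7.143 μg/mL.

7.1 μg/mL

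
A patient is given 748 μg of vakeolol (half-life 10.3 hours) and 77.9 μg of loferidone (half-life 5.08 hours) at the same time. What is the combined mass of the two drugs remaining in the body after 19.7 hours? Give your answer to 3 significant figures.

204 μg

vakeolol: 748 × (1/2)^(19.7/10.3) = 748 × (1/2)^1.9126 ≈ 198.68 μg.
loferidone: 77.9 × (1/2)^(19.7/5.08) = 77.9 × (1/2)^3.878 ≈ 5.2986 μg.
Total = 198.68 + 5.2986 ≈ 203.97 μg.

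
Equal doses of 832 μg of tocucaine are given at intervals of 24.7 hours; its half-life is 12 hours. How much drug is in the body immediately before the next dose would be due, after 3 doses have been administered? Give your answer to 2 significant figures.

The 3 doses were given 74.1, 49.4, 24.7 hours ago.
Total = 832·(1/2)^(74.1/12) + 832·(1/2)^(49.4/12) + 832·(1/2)^(24.7/12)
      = 11.515 + 47.96 + 199.76 ≈ 259.23 μg.

260 μg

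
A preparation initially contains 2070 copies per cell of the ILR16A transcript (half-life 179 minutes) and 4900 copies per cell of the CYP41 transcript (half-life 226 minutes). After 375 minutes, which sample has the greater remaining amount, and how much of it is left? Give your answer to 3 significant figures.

CYP41 transcript, 1550 copies per cell

ILR16A transcript: 2070 × (1/2)^2.095 ≈ 484.53 copies per cell.
CYP41 transcript: 4900 × (1/2)^1.6593 ≈ 1551.3 copies per cell.
CYP41 transcript has more remaining, at ≈ 1551.3 copies per cell.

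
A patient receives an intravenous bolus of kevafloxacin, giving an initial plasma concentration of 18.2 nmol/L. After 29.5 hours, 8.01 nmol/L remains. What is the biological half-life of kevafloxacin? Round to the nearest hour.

25 hours

A/A₀ = 8.01/18.2 ≈ 0.44011.
n = log₂(2.2722) ≈ 1.1841 half-lives elapsed in 29.5 hours.
t½ = 29.5/1.1841 ≈ 24.914 hours.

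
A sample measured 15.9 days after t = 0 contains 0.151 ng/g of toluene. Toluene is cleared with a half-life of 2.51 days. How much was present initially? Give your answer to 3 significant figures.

12.2 ng/g

Number of half-lives elapsed: n = 15.9/2.51 ≈ 6.3347.
A₀ = A × 2^n = 0.151 × 2^6.3347 = 0.151 × 80.709 ≈ 12.187 ng/g.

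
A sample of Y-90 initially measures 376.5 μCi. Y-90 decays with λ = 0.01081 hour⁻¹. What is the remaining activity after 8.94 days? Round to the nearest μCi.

37 μCi

t½ = ln 2 / λ = 0.69315 / 0.01081 ≈ 64.121 hours.
Convert the elapsed time: 8.94 days = 214.56 hours.
Number of half-lives: n = 214.56/64.121 ≈ 3.3462.
Remaining = 376.5 × (1/2)^3.3462 = 376.5 × 0.098333 ≈ 37.022 μCi.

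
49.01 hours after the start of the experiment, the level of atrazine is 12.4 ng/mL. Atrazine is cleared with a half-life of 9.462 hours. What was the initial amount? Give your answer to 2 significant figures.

450 ng/mL

Number of half-lives elapsed: n = 49.01/9.462 ≈ 5.1797.
A₀ = A × 2^n = 12.4 × 2^5.1797 = 12.4 × 36.244 ≈ 449.42 ng/mL.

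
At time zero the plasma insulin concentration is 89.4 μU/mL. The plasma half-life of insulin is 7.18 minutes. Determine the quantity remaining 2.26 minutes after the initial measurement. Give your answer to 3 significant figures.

Number of half-lives: n = 2.26/7.18 ≈ 0.31476.
Remaining = 89.4 × (1/2)^0.31476 = 89.4 × 0.80398 ≈ 71.876 μU/mL.

71.9 μU/mL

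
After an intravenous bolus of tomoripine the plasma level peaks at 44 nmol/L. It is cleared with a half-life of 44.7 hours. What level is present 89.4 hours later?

Elapsed time is 2 half-lives (89.4/44.7).
Each half-life halves the amount: 44 × (1/2)^2 = 44/4 = 11 nmol/L.

11 nmol/L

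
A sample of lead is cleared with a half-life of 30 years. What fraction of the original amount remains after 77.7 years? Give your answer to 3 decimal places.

0.166

n = 77.7/30 ≈ 2.59 half-lives.
Fraction remaining = (1/2)^2.59 ≈ 0.16609.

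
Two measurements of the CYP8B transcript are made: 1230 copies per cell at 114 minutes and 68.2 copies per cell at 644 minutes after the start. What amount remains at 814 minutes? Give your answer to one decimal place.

Over Δt = 644 − 114 = 530 minutes, the level fell by a factor of 1230/68.2 ≈ 18.035.
n = log₂(18.035) ≈ 4.1727 half-lives, so t½ = 530/4.1727 ≈ 127.01 minutes.
From t = 644 to t = 814: 68.2 × (1/2)^((814−644)/127.01) ≈ 26.97 copies per cell.

27.0 copies per cell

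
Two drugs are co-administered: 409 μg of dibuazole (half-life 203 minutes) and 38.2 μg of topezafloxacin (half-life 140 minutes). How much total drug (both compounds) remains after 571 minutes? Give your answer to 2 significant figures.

60 μg

dibuazole: 409 × (1/2)^(571/203) = 409 × (1/2)^2.8128 ≈ 58.208 μg.
topezafloxacin: 38.2 × (1/2)^(571/140) = 38.2 × (1/2)^4.0786 ≈ 2.261 μg.
Total = 58.208 + 2.261 ≈ 60.469 μg.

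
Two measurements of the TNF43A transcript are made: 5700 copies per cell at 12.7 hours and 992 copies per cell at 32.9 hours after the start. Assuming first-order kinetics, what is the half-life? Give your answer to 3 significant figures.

Over Δt = 32.9 − 12.7 = 20.2 hours, the level fell by a factor of 5700/992 ≈ 5.746.
n = log₂(5.746) ≈ 2.5225 half-lives, so t½ = 20.2/2.5225 ≈ 8.0078 hours.

8.01 hours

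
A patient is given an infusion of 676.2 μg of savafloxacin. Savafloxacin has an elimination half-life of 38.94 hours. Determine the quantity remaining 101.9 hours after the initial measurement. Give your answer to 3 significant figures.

110 μg

Number of half-lives: n = 101.9/38.94 ≈ 2.6168.
Remaining = 676.2 × (1/2)^2.6168 = 676.2 × 0.16302 ≈ 110.24 μg.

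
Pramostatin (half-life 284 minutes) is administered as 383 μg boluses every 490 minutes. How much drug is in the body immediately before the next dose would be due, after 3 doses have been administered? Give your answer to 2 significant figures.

160 μg

The 3 doses were given 1470, 980, 490 minutes ago.
Total = 383·(1/2)^(1470/284) + 383·(1/2)^(980/284) + 383·(1/2)^(490/284)
      = 10.594 + 35.029 + 115.83 ≈ 161.45 μg.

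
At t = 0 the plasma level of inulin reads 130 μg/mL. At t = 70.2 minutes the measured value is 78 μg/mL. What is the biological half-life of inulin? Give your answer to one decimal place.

95.3 minutes

A/A₀ = 78/130 ≈ 0.6.
n = log₂(1.6667) ≈ 0.73697 half-lives elapsed in 70.2 minutes.
t½ = 70.2/0.73697 ≈ 95.255 minutes.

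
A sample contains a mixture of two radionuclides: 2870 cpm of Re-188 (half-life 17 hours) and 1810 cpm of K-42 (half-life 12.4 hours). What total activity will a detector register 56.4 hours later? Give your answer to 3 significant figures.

365 cpm

Re-188: 2870 × (1/2)^(56.4/17) = 2870 × (1/2)^3.3176 ≈ 287.85 cpm.
K-42: 1810 × (1/2)^(56.4/12.4) = 1810 × (1/2)^4.5484 ≈ 77.353 cpm.
Total = 287.85 + 77.353 ≈ 365.21 cpm.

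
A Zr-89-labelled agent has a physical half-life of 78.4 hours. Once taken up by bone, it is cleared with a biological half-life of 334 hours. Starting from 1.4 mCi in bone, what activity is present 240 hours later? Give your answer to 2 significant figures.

1/t_eff = 1/t_phys + 1/t_biol = 1/78.4 + 1/334 = 0.015749 per hour.
t_eff = 78.4 × 334 / (78.4 + 334) ≈ 63.496 hours.
Remaining = 1.4 × (1/2)^(240/63.496) = 1.4 × (1/2)^3.7798 ≈ 0.10193 mCi.

0.10 mCi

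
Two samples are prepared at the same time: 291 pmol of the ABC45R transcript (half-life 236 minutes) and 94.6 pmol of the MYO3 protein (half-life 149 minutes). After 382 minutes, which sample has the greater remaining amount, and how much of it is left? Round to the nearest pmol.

ABC45R transcript: 291 × (1/2)^1.6186 ≈ 94.762 pmol.
MYO3 protein: 94.6 × (1/2)^2.5638 ≈ 16 pmol.
ABC45R transcript has more remaining, at ≈ 94.762 pmol.

ABC45R transcript, 95 pmol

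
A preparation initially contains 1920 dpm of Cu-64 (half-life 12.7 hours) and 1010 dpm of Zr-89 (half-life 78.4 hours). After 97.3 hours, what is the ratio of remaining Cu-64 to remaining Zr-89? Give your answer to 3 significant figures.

Cu-64: 1920 × (1/2)^(97.3/12.7) = 1920 × (1/2)^7.6614 ≈ 9.4839 dpm.
Zr-89: 1010 × (1/2)^(97.3/78.4) = 1010 × (1/2)^1.2411 ≈ 427.29 dpm.
Ratio ≈ 9.4839 / 427.29 ≈ 0.022195.

0.0222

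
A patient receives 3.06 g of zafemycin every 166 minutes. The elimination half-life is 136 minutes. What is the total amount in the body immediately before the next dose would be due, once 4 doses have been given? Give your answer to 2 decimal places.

2.22 g

The 4 doses were given 664, 498, 332, 166 minutes ago.
Total = 3.06·(1/2)^(664/136) + 3.06·(1/2)^(498/136) + 3.06·(1/2)^(332/136) + 3.06·(1/2)^(166/136)
      = 0.10375 + 0.24178 + 0.56345 + 1.3131 ≈ 2.222 g.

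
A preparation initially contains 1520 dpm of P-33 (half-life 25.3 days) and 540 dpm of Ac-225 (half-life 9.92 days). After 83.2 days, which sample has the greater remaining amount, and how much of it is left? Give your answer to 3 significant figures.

P-33: 1520 × (1/2)^3.2885 ≈ 155.56 dpm.
Ac-225: 540 × (1/2)^8.3871 ≈ 1.613 dpm.
P-33 has more remaining, at ≈ 155.56 dpm.

P-33, 156 dpm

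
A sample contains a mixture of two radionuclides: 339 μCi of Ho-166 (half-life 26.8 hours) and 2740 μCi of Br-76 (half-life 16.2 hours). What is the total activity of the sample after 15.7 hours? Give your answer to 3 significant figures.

1630 μCi

Ho-166: 339 × (1/2)^(15.7/26.8) = 339 × (1/2)^0.58582 ≈ 225.87 μCi.
Br-76: 2740 × (1/2)^(15.7/16.2) = 2740 × (1/2)^0.96914 ≈ 1399.6 μCi.
Total = 225.87 + 1399.6 ≈ 1625.5 μCi.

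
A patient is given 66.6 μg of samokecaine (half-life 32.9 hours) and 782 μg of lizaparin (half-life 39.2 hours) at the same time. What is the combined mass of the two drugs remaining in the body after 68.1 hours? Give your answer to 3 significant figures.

250 μg

samokecaine: 66.6 × (1/2)^(68.1/32.9) = 66.6 × (1/2)^2.0699 ≈ 15.862 μg.
lizaparin: 782 × (1/2)^(68.1/39.2) = 782 × (1/2)^1.7372 ≈ 234.55 μg.
Total = 15.862 + 234.55 ≈ 250.42 μg.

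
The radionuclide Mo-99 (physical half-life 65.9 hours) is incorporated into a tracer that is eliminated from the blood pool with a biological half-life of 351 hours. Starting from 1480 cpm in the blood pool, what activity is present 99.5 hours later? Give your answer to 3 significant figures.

427 cpm

1/t_eff = 1/t_phys + 1/t_biol = 1/65.9 + 1/351 = 0.018024 per hour.
t_eff = 65.9 × 351 / (65.9 + 351) ≈ 55.483 hours.
Remaining = 1480 × (1/2)^(99.5/55.483) = 1480 × (1/2)^1.7933 ≈ 426.99 cpm.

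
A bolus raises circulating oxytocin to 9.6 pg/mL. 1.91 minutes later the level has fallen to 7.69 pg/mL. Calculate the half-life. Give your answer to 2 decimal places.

5.97 minutes

A/A₀ = 7.69/9.6 ≈ 0.80104.
n = log₂(1.2484) ≈ 0.32005 half-lives elapsed in 1.91 minutes.
t½ = 1.91/0.32005 ≈ 5.9678 minutes.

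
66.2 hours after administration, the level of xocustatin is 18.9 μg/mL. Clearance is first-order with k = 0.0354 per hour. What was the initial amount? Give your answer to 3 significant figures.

197 μg/mL

t½ = ln 2 / k = 0.69315 / 0.0354 ≈ 19.58 hours.
Number of half-lives elapsed: n = 66.2/19.58 ≈ 3.3809.
A₀ = A × 2^n = 18.9 × 2^3.3809 = 18.9 × 10.417 ≈ 196.89 μg/mL.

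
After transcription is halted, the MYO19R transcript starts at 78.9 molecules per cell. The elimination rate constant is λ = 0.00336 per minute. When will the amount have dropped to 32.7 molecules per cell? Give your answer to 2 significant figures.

t½ = ln 2 / λ = 0.69315 / 0.00336 ≈ 206.29 minutes.
Fraction remaining = 32.7/78.9 ≈ 0.41445.
n = log₂(78.9/32.7) = ln(2.4128)/ln 2 ≈ 1.2707 half-lives.
t = n × t½ = 1.2707 × 206.29 ≈ 262.14 minutes.

260 minutes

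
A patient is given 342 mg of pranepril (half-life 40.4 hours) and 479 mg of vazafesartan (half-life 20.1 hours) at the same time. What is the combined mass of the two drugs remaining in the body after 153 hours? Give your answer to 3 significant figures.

pranepril: 342 × (1/2)^(153/40.4) = 342 × (1/2)^3.7871 ≈ 24.773 mg.
vazafesartan: 479 × (1/2)^(153/20.1) = 479 × (1/2)^7.6119 ≈ 2.4486 mg.
Total = 24.773 + 2.4486 ≈ 27.222 mg.

27.2 mg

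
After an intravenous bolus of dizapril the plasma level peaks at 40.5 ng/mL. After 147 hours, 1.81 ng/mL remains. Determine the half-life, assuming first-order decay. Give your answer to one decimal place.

32.8 hours

A/A₀ = 1.81/40.5 ≈ 0.044691.
n = log₂(22.376) ≈ 4.4839 half-lives elapsed in 147 hours.
t½ = 147/4.4839 ≈ 32.784 hours.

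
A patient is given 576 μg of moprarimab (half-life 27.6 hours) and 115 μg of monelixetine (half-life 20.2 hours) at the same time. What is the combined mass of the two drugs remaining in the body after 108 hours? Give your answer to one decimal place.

moprarimab: 576 × (1/2)^(108/27.6) = 576 × (1/2)^3.913 ≈ 38.237 μg.
monelixetine: 115 × (1/2)^(108/20.2) = 115 × (1/2)^5.3465 ≈ 2.8264 μg.
Total = 38.237 + 2.8264 ≈ 41.063 μg.

41.1 μg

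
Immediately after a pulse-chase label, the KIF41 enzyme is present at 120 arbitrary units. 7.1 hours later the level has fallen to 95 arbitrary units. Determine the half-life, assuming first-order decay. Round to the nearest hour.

21 hours

A/A₀ = 95/120 ≈ 0.79167.
n = log₂(1.2632) ≈ 0.33703 half-lives elapsed in 7.1 hours.
t½ = 7.1/0.33703 ≈ 21.066 hours.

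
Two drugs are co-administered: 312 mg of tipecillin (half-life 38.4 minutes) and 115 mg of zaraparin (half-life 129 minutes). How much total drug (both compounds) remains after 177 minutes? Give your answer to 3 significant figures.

57.2 mg

tipecillin: 312 × (1/2)^(177/38.4) = 312 × (1/2)^4.6094 ≈ 12.782 mg.
zaraparin: 115 × (1/2)^(177/129) = 115 × (1/2)^1.3721 ≈ 44.428 mg.
Total = 12.782 + 44.428 ≈ 57.21 mg.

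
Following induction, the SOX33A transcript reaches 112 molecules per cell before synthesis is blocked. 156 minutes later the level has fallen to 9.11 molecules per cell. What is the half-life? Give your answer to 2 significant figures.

A/A₀ = 9.11/112 ≈ 0.081339.
n = log₂(12.294) ≈ 3.6199 half-lives elapsed in 156 minutes.
t½ = 156/3.6199 ≈ 43.095 minutes.

43 minutes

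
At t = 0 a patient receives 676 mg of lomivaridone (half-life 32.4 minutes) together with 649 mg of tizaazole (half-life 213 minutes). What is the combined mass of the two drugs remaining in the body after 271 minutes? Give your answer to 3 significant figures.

lomivaridone: 676 × (1/2)^(271/32.4) = 676 × (1/2)^8.3642 ≈ 2.0515 mg.
tizaazole: 649 × (1/2)^(271/213) = 649 × (1/2)^1.2723 ≈ 268.69 mg.
Total = 2.0515 + 268.69 ≈ 270.74 mg.

271 mg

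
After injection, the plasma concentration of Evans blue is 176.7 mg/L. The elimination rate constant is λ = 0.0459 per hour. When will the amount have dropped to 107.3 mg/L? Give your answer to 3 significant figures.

t½ = ln 2 / λ = 0.69315 / 0.0459 ≈ 15.101 hours.
Fraction remaining = 107.3/176.7 ≈ 0.60724.
n = log₂(176.7/107.3) = ln(1.6468)/ln 2 ≈ 0.71965 half-lives.
t = n × t½ = 0.71965 × 15.101 ≈ 10.868 hours.

10.9 hours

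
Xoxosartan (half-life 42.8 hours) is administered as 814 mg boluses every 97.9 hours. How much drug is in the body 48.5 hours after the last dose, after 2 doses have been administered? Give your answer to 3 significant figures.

447 mg

The 2 doses were given 146.4, 48.5 hours ago.
Total = 814·(1/2)^(146.4/42.8) + 814·(1/2)^(48.5/42.8)
      = 76.021 + 371.11 ≈ 447.13 mg.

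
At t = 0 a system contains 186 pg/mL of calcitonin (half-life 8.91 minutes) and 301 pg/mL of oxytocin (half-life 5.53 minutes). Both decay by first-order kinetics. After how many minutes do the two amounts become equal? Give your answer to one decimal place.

10.1 minutes

Set 186·(1/2)^(t/8.91) = 301·(1/2)^(t/5.53).
Taking log₂: log₂(186/301) = t·(1/8.91 − 1/5.53).
log₂(0.61794) = -0.69446; 1/8.91 − 1/5.53 = -0.068598.
t = -0.69446 / -0.068598 ≈ 10.124 minutes.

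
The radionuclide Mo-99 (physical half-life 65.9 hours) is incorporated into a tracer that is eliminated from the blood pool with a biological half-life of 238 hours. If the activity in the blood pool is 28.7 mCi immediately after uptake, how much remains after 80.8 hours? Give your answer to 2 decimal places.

9.70 mCi

1/t_eff = 1/t_phys + 1/t_biol = 1/65.9 + 1/238 = 0.019376 per hour.
t_eff = 65.9 × 238 / (65.9 + 238) ≈ 51.61 hours.
Remaining = 28.7 × (1/2)^(80.8/51.61) = 28.7 × (1/2)^1.5656 ≈ 9.696 mCi.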